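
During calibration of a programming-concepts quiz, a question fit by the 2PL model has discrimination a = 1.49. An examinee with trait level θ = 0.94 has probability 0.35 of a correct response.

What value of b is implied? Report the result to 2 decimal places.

P(θ) = 1 / (1 + exp(−a(θ − b)))
logit(0.35) = ln(0.35/0.65) = -0.6190
b = θ − logit/(a) = 0.94 − (-0.6190)/1.4900 = 1.3555

1.36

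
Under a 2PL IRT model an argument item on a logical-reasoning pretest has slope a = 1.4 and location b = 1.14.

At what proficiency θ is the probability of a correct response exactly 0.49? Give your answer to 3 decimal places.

1.111

P(θ) = 1 / (1 + exp(−a(θ − b)))
logit = ln(0.4900/0.5100) = -0.0400
θ = b + logit/(a) = 1.14 + (-0.0400)/1.4000 = 1.1114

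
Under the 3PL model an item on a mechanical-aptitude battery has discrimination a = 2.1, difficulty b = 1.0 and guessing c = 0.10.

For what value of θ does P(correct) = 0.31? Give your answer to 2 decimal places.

P(θ) = c + (1 − c) · 1 / (1 + exp(−a(θ − b)))
Remove guessing floor: (0.31 − 0.10)/(1 − 0.10) = 0.2333
logit = ln(0.2333/0.7667) = -1.1896
θ = b + logit/(a) = 1.0 + (-1.1896)/2.1000 = 0.4335

0.43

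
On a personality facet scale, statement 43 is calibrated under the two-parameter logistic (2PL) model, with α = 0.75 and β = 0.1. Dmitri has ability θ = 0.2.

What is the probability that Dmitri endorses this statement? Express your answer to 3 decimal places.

0.519

P(θ) = 1 / (1 + exp(−α(θ − β)))
Exponent: 0.75 × (0.2 − 0.1) = 0.0750
1/(1 + e^{-0.0750}) = 0.5187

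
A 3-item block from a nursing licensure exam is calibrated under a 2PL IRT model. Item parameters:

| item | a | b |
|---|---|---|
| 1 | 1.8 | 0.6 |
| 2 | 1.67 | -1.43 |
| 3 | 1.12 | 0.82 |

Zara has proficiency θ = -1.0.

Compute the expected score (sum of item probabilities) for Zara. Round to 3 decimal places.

P(θ) = 1 / (1 + exp(−a(θ − b)))
P_1 = 1/(1+e^{2.8800}) = 0.0532
P_2 = 1/(1+e^{-0.7181}) = 0.6722
P_3 = 1/(1+e^{2.0384}) = 0.1152
E[score] = 0.0532 + 0.6722 + 0.1152 = 0.8406

0.841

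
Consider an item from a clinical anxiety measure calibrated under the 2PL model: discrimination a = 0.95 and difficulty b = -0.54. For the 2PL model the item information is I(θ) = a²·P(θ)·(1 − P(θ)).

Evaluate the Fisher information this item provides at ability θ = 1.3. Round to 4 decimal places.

0.1140

P = 1/(1+e^{-1.7480}) = 0.8517
P(1−P) = 0.8517 × 0.1483 = 0.1263
I = a² × P(1−P) = 0.95² × 0.1263 = 0.11399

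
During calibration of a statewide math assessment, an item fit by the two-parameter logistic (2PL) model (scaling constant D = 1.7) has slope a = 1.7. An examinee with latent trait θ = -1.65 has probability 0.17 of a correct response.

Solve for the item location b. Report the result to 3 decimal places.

P(θ) = 1 / (1 + exp(−D·a(θ − b)))
logit(0.17) = ln(0.17/0.83) = -1.5856
b = θ − logit/(1.7·a) = -1.65 − (-1.5856)/2.8900 = -1.1013

-1.101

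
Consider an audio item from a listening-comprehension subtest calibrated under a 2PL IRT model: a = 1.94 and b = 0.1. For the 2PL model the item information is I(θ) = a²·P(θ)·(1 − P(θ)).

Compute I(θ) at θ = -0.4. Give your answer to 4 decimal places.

P = 1/(1+e^{0.9700}) = 0.2749
P(1−P) = 0.2749 × 0.7251 = 0.1993
I = a² × P(1−P) = 1.94² × 0.1993 = 0.75017

0.7502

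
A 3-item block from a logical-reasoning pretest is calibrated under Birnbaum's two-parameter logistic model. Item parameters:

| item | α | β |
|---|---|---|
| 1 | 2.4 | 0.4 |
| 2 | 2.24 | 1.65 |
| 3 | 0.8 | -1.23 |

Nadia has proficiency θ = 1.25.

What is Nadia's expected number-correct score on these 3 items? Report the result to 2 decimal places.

2.05

P(θ) = 1 / (1 + exp(−α(θ − β)))
P_1 = 1/(1+e^{-2.0400}) = 0.8849
P_2 = 1/(1+e^{0.8960}) = 0.2899
P_3 = 1/(1+e^{-1.9840}) = 0.8791
E[score] = 0.8849 + 0.2899 + 0.8791 = 2.0539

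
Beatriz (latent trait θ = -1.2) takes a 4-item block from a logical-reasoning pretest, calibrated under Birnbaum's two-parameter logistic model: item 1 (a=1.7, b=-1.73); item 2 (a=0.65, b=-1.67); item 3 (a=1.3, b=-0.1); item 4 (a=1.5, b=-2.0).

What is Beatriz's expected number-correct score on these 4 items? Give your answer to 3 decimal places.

2.249

P(θ) = 1 / (1 + exp(−a(θ − b)))
P_1 = 1/(1+e^{-0.9010}) = 0.7112
P_2 = 1/(1+e^{-0.3055}) = 0.5758
P_3 = 1/(1+e^{1.4300}) = 0.1931
P_4 = 1/(1+e^{-1.2000}) = 0.7685
E[score] = 0.7112 + 0.5758 + 0.1931 + 0.7685 = 2.2486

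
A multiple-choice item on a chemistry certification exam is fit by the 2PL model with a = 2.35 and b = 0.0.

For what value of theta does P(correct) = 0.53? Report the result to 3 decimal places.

P(theta) = 1 / (1 + exp(−a(theta − b)))
logit = ln(0.5300/0.4700) = 0.1201
theta = b + logit/(a) = 0.0 + 0.1201/2.3500 = 0.0511

0.051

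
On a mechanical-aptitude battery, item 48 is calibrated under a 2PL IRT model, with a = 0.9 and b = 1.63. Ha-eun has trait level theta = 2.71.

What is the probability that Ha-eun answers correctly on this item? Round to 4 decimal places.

P(theta) = 1 / (1 + exp(−a(theta − b)))
Exponent: 0.9 × (2.71 − 1.63) = 0.9720
1/(1 + e^{-0.9720}) = 0.7255

0.7255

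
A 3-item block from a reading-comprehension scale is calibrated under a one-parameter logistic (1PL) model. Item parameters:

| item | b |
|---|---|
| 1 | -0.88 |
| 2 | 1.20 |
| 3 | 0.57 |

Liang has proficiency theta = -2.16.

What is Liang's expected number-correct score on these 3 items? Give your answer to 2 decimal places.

0.31

P(theta) = 1 / (1 + exp(−(theta − b)))
P_1 = 1/(1+e^{1.2800}) = 0.2176
P_2 = 1/(1+e^{3.3600}) = 0.0336
P_3 = 1/(1+e^{2.7300}) = 0.0612
E[score] = 0.2176 + 0.0336 + 0.0612 = 0.3123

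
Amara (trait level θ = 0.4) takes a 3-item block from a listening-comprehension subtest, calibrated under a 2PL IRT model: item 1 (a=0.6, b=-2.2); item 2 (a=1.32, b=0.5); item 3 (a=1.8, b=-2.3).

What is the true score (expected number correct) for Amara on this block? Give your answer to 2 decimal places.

P(θ) = 1 / (1 + exp(−a(θ − b)))
P_1 = 1/(1+e^{-1.5600}) = 0.8264
P_2 = 1/(1+e^{0.1320}) = 0.4670
P_3 = 1/(1+e^{-4.8600}) = 0.9923
E[score] = 0.8264 + 0.4670 + 0.9923 = 2.2857

2.29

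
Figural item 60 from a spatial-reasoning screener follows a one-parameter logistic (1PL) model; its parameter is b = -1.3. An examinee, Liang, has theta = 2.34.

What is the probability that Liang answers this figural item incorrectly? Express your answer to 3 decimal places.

P(theta) = 1 / (1 + exp(−(theta − b)))
Exponent: (2.34 − (-1.3)) = 3.6400
1/(1 + e^{-3.6400}) = 0.9744
P = 0.9744
P(incorrect) = 1 − 0.9744 = 0.0256

0.026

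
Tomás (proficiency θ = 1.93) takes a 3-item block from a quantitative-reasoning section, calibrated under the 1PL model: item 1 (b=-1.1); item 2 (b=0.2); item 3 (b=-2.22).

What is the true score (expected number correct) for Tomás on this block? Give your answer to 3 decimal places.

P(θ) = 1 / (1 + exp(−(θ − b)))
P_1 = 1/(1+e^{-3.0300}) = 0.9539
P_2 = 1/(1+e^{-1.7300}) = 0.8494
P_3 = 1/(1+e^{-4.1500}) = 0.9845
E[score] = 0.9539 + 0.8494 + 0.9845 = 2.7878

2.788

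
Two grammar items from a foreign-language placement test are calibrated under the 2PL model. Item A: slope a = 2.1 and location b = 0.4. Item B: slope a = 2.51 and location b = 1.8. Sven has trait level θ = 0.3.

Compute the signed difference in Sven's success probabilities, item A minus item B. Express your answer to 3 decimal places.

P(θ) = 1 / (1 + exp(−a(θ − b)))
P_A = 0.4477
P_B = 0.0226
P_A − P_B = 0.4250

0.425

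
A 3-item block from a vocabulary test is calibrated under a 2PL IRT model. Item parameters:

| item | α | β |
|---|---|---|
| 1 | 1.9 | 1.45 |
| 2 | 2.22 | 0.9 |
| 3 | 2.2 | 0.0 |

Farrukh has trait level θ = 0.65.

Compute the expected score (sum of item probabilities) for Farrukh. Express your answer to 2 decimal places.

P(θ) = 1 / (1 + exp(−α(θ − β)))
P_1 = 1/(1+e^{1.5200}) = 0.1795
P_2 = 1/(1+e^{0.5550}) = 0.3647
P_3 = 1/(1+e^{-1.4300}) = 0.8069
E[score] = 0.1795 + 0.3647 + 0.8069 = 1.3511

1.35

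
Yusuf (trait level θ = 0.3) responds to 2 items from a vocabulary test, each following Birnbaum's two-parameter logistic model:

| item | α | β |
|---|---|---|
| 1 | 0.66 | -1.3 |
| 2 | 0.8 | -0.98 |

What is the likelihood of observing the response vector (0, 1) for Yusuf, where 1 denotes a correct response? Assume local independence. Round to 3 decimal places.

P(θ) = 1 / (1 + exp(−α(θ − β)))
P_1 = 1/(1+e^{-1.0560}) = 0.7419
P_2 = 1/(1+e^{-1.0240}) = 0.7358
L = (1−P_1) × P_2 = 0.2581 × 0.7358 = 0.18988

0.190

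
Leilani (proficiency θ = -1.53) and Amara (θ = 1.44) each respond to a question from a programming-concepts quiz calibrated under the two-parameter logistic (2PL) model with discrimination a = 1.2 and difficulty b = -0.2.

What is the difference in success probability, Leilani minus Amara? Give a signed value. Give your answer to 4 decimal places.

P(θ) = 1 / (1 + exp(−a(θ − b)))
P(Leilani) = 0.1685  [exponent -1.5960]
P(Amara) = 0.8774  [exponent 1.9680]
Difference = 0.1685 − 0.8774 = -0.7089

-0.7089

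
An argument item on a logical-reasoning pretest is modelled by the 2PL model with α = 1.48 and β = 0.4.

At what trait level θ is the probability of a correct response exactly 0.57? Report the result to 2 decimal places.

P(θ) = 1 / (1 + exp(−α(θ − β)))
logit = ln(0.5700/0.4300) = 0.2819
θ = β + logit/(α) = 0.4 + 0.2819/1.4800 = 0.5904

0.59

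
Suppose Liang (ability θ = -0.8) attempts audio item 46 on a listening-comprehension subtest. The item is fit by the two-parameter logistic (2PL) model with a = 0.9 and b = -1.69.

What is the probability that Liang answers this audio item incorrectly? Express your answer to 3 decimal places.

0.310

P(θ) = 1 / (1 + exp(−a(θ − b)))
Exponent: 0.9 × (-0.8 − (-1.69)) = 0.8010
1/(1 + e^{-0.8010}) = 0.6902
P(incorrect) = 1 − 0.6902 = 0.3098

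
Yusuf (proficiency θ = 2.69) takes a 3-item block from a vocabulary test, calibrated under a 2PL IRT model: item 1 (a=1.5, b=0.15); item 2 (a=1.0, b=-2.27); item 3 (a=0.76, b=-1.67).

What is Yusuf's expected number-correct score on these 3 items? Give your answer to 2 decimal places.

2.94

P(θ) = 1 / (1 + exp(−a(θ − b)))
P_1 = 1/(1+e^{-3.8100}) = 0.9783
P_2 = 1/(1+e^{-4.9600}) = 0.9930
P_3 = 1/(1+e^{-3.3136}) = 0.9649
E[score] = 0.9783 + 0.9930 + 0.9649 = 2.9363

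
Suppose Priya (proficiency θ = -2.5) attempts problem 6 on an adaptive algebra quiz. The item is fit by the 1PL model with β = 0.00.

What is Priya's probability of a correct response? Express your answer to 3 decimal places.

P(θ) = 1 / (1 + exp(−(θ − β)))
Exponent: (-2.5 − 0.00) = -2.5000
1/(1 + e^{2.5000}) = 0.0759
P = 0.0759

0.076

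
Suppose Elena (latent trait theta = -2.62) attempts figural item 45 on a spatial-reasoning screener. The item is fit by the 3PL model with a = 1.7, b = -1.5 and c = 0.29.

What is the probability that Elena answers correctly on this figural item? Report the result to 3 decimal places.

0.382

P(theta) = c + (1 − c) · 1 / (1 + exp(−a(theta − b)))
Exponent: 1.7 × (-2.62 − (-1.5)) = -1.9040
1/(1 + e^{1.9040}) = 0.1297
P = 0.29 + 0.71 × 0.1297 = 0.3821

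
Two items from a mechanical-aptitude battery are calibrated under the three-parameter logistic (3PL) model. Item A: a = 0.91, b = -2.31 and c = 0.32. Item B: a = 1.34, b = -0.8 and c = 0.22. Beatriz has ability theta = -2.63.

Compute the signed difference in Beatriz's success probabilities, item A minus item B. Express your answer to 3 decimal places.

P(theta) = c + (1 − c) · 1 / (1 + exp(−a(theta − b)))
P_A = 0.6108
P_B = 0.2818
P_A − P_B = 0.3290

0.329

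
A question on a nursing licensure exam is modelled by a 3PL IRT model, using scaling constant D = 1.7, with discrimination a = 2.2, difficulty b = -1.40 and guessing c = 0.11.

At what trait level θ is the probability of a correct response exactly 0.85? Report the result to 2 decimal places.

-0.97

P(θ) = c + (1 − c) · 1 / (1 + exp(−D·a(θ − b)))
Remove guessing floor: (0.85 − 0.11)/(1 − 0.11) = 0.8315
logit = ln(0.8315/0.1685) = 1.5960
θ = b + logit/(1.7·a) = -1.40 + 1.5960/3.7400 = -0.9733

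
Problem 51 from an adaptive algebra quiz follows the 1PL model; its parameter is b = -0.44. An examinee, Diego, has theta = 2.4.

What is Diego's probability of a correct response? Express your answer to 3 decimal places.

P(theta) = 1 / (1 + exp(−(theta − b)))
Exponent: (2.4 − (-0.44)) = 2.8400
1/(1 + e^{-2.8400}) = 0.9448
P = 0.9448

0.945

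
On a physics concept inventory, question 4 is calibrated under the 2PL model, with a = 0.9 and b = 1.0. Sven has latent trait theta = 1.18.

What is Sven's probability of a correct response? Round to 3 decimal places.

P(theta) = 1 / (1 + exp(−a(theta − b)))
Exponent: 0.9 × (1.18 − 1.0) = 0.1620
1/(1 + e^{-0.1620}) = 0.5404

0.540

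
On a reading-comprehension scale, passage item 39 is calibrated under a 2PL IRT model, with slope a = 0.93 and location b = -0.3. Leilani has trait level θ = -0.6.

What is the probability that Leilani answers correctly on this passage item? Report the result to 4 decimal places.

P(θ) = 1 / (1 + exp(−a(θ − b)))
Exponent: 0.93 × (-0.6 − (-0.3)) = -0.2790
1/(1 + e^{0.2790}) = 0.4307

0.4307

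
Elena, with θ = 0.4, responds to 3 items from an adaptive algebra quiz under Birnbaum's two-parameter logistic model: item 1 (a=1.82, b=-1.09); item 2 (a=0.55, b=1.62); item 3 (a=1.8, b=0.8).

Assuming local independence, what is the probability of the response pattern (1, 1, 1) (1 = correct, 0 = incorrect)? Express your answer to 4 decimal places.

P(θ) = 1 / (1 + exp(−a(θ − b)))
P_1 = 1/(1+e^{-2.7118}) = 0.9377
P_2 = 1/(1+e^{0.6710}) = 0.3383
P_3 = 1/(1+e^{0.7200}) = 0.3274
L = P_1 × P_2 × P_3 = 0.9377 × 0.3383 × 0.3274 = 0.10385

0.1039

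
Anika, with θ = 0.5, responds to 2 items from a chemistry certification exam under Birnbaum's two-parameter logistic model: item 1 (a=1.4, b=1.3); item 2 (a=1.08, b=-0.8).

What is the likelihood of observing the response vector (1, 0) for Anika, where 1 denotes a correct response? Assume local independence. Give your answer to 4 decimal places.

P(θ) = 1 / (1 + exp(−a(θ − b)))
P_1 = 1/(1+e^{1.1200}) = 0.2460
P_2 = 1/(1+e^{-1.4040}) = 0.8028
L = P_1 × (1−P_2) = 0.2460 × 0.1972 = 0.04851

0.0485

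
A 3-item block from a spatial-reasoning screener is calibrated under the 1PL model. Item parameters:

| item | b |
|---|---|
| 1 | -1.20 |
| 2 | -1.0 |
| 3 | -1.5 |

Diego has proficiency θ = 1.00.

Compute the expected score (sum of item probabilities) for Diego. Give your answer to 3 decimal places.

P(θ) = 1 / (1 + exp(−(θ − b)))
P_1 = 1/(1+e^{-2.2000}) = 0.9002
P_2 = 1/(1+e^{-2.0000}) = 0.8808
P_3 = 1/(1+e^{-2.5000}) = 0.9241
E[score] = 0.9002 + 0.8808 + 0.9241 = 2.7052

2.705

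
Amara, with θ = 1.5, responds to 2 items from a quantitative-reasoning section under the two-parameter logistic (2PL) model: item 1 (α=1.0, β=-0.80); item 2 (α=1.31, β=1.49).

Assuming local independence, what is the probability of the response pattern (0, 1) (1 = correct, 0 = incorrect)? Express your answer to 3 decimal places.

0.046

P(θ) = 1 / (1 + exp(−α(θ − β)))
P_1 = 1/(1+e^{-2.3000}) = 0.9089
P_2 = 1/(1+e^{-0.0131}) = 0.5033
L = (1−P_1) × P_2 = 0.0911 × 0.5033 = 0.04586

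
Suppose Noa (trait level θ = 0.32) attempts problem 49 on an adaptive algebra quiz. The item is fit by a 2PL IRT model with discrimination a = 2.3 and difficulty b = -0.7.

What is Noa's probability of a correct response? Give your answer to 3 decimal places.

0.913

P(θ) = 1 / (1 + exp(−a(θ − b)))
Exponent: 2.3 × (0.32 − (-0.7)) = 2.3460
1/(1 + e^{-2.3460}) = 0.9126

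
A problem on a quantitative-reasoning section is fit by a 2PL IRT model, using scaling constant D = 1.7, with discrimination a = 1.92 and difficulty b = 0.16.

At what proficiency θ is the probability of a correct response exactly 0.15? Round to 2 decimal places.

P(θ) = 1 / (1 + exp(−D·a(θ − b)))
logit = ln(0.1500/0.8500) = -1.7346
θ = b + logit/(1.7·a) = 0.16 + (-1.7346)/3.2640 = -0.3714

-0.37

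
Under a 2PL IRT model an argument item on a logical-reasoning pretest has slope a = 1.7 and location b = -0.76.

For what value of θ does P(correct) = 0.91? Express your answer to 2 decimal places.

0.60

P(θ) = 1 / (1 + exp(−a(θ − b)))
logit = ln(0.9100/0.0900) = 2.3136
θ = b + logit/(a) = -0.76 + 2.3136/1.7000 = 0.6010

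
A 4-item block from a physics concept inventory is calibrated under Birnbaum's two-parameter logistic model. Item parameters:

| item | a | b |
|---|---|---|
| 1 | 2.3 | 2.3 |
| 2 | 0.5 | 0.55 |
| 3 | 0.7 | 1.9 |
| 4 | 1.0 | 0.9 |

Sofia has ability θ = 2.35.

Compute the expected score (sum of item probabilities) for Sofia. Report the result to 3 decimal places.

2.628

P(θ) = 1 / (1 + exp(−a(θ − b)))
P_1 = 1/(1+e^{-0.1150}) = 0.5287
P_2 = 1/(1+e^{-0.9000}) = 0.7109
P_3 = 1/(1+e^{-0.3150}) = 0.5781
P_4 = 1/(1+e^{-1.4500}) = 0.8100
E[score] = 0.5287 + 0.7109 + 0.5781 + 0.8100 = 2.6278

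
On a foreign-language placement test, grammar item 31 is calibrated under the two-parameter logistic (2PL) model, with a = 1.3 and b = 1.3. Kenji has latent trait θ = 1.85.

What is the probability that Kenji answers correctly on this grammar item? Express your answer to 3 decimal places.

P(θ) = 1 / (1 + exp(−a(θ − b)))
Exponent: 1.3 × (1.85 − 1.3) = 0.7150
1/(1 + e^{-0.7150}) = 0.6715

0.672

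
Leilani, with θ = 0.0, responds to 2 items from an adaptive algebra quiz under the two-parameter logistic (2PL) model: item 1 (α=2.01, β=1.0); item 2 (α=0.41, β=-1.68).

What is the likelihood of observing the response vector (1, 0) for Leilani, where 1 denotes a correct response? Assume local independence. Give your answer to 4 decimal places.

0.0395

P(θ) = 1 / (1 + exp(−α(θ − β)))
P_1 = 1/(1+e^{2.0100}) = 0.1182
P_2 = 1/(1+e^{-0.6888}) = 0.6657
L = P_1 × (1−P_2) = 0.1182 × 0.3343 = 0.03950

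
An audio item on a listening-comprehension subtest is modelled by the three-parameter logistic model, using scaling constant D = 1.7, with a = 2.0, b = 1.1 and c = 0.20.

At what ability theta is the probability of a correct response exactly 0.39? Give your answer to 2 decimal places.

P(theta) = c + (1 − c) · 1 / (1 + exp(−D·a(theta − b)))
Remove guessing floor: (0.39 − 0.20)/(1 − 0.20) = 0.2375
logit = ln(0.2375/0.7625) = -1.1664
theta = b + logit/(1.7·a) = 1.1 + (-1.1664)/3.4000 = 0.7569

0.76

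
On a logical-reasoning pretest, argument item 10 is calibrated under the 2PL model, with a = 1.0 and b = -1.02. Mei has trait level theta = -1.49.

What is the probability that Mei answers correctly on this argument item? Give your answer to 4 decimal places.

0.3846

P(theta) = 1 / (1 + exp(−a(theta − b)))
Exponent: 1.0 × (-1.49 − (-1.02)) = -0.4700
1/(1 + e^{0.4700}) = 0.3846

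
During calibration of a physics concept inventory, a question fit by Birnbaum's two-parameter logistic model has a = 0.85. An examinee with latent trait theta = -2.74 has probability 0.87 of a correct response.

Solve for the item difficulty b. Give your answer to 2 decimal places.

P(theta) = 1 / (1 + exp(−a(theta − b)))
logit(0.87) = ln(0.87/0.13) = 1.9010
b = theta − logit/(a) = -2.74 − 1.9010/0.8500 = -4.9764

-4.98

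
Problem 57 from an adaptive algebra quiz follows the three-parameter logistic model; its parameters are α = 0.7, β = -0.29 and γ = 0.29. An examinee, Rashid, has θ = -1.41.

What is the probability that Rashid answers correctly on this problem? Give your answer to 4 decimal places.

P(θ) = γ + (1 − γ) · 1 / (1 + exp(−α(θ − β)))
Exponent: 0.7 × (-1.41 − (-0.29)) = -0.7840
1/(1 + e^{0.7840}) = 0.3135
P = 0.29 + 0.71 × 0.3135 = 0.5126

0.5126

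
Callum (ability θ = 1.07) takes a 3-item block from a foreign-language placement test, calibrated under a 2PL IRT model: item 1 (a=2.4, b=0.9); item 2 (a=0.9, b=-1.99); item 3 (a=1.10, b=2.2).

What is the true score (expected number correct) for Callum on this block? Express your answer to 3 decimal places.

P(θ) = 1 / (1 + exp(−a(θ − b)))
P_1 = 1/(1+e^{-0.4080}) = 0.6006
P_2 = 1/(1+e^{-2.7540}) = 0.9401
P_3 = 1/(1+e^{1.2430}) = 0.2239
E[score] = 0.6006 + 0.9401 + 0.2239 = 1.7647

1.765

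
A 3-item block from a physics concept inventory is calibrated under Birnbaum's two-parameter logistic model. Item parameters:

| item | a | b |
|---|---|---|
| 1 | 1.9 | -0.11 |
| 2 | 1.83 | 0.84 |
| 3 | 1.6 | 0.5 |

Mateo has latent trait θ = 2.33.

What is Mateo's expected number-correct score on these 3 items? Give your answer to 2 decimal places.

2.88

P(θ) = 1 / (1 + exp(−a(θ − b)))
P_1 = 1/(1+e^{-4.6360}) = 0.9904
P_2 = 1/(1+e^{-2.7267}) = 0.9386
P_3 = 1/(1+e^{-2.9280}) = 0.9492
E[score] = 0.9904 + 0.9386 + 0.9492 = 2.8782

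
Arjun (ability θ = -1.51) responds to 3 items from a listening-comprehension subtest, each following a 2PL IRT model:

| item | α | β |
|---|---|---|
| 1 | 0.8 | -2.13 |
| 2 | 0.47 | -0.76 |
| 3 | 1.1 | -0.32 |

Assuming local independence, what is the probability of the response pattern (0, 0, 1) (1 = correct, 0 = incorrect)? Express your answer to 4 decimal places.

P(θ) = 1 / (1 + exp(−α(θ − β)))
P_1 = 1/(1+e^{-0.4960}) = 0.6215
P_2 = 1/(1+e^{0.3525}) = 0.4128
P_3 = 1/(1+e^{1.3090}) = 0.2127
L = (1−P_1) × (1−P_2) × P_3 = 0.3785 × 0.5872 × 0.2127 = 0.04726

0.0473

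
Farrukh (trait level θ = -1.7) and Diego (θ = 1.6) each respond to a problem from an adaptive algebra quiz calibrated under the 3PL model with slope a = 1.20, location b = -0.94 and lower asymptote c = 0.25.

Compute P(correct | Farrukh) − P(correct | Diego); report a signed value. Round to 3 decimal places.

P(θ) = c + (1 − c) · 1 / (1 + exp(−a(θ − b)))
P(Farrukh) = 0.4649  [exponent -0.9120]
P(Diego) = 0.9660  [exponent 3.0480]
Difference = 0.4649 − 0.9660 = -0.5011

-0.501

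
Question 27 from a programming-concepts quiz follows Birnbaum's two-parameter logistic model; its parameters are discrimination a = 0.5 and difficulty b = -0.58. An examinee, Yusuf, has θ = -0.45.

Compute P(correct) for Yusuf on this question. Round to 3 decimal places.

0.516

P(θ) = 1 / (1 + exp(−a(θ − b)))
Exponent: 0.5 × (-0.45 − (-0.58)) = 0.0650
1/(1 + e^{-0.0650}) = 0.5162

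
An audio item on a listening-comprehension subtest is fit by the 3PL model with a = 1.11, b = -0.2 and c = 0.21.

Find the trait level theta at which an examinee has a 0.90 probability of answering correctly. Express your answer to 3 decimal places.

P(theta) = c + (1 − c) · 1 / (1 + exp(−a(theta − b)))
Remove guessing floor: (0.90 − 0.21)/(1 − 0.21) = 0.8734
logit = ln(0.8734/0.1266) = 1.9315
theta = b + logit/(a) = -0.2 + 1.9315/1.1100 = 1.5401

1.540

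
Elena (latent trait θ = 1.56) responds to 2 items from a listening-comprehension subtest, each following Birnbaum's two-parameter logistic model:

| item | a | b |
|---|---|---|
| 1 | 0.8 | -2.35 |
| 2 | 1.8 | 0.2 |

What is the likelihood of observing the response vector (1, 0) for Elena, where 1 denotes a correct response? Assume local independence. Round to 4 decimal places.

0.0762

P(θ) = 1 / (1 + exp(−a(θ − b)))
P_1 = 1/(1+e^{-3.1280}) = 0.9580
P_2 = 1/(1+e^{-2.4480}) = 0.9204
L = P_1 × (1−P_2) = 0.9580 × 0.0796 = 0.07624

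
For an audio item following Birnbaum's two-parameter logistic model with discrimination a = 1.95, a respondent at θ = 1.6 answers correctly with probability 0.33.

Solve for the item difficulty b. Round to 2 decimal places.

1.96

P(θ) = 1 / (1 + exp(−a(θ − b)))
logit(0.33) = ln(0.33/0.67) = -0.7082
b = θ − logit/(a) = 1.6 − (-0.7082)/1.9500 = 1.9632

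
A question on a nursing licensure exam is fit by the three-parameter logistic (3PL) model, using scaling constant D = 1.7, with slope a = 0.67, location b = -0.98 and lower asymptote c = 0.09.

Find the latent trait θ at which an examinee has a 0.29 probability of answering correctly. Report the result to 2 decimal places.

-2.09

P(θ) = c + (1 − c) · 1 / (1 + exp(−D·a(θ − b)))
Remove guessing floor: (0.29 − 0.09)/(1 − 0.09) = 0.2198
logit = ln(0.2198/0.7802) = -1.2669
θ = b + logit/(1.7·a) = -0.98 + (-1.2669)/1.1390 = -2.0923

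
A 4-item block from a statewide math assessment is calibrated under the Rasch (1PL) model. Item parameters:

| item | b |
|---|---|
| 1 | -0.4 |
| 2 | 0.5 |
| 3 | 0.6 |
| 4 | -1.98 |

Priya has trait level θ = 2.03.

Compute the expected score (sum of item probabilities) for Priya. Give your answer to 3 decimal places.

3.530

P(θ) = 1 / (1 + exp(−(θ − b)))
P_1 = 1/(1+e^{-2.4300}) = 0.9191
P_2 = 1/(1+e^{-1.5300}) = 0.8220
P_3 = 1/(1+e^{-1.4300}) = 0.8069
P_4 = 1/(1+e^{-4.0100}) = 0.9822
E[score] = 0.9191 + 0.8220 + 0.8069 + 0.9822 = 3.5302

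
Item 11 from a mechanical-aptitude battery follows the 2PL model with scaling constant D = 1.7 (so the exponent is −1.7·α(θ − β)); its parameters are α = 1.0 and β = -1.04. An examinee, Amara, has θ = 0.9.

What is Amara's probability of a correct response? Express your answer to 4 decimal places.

0.9644

P(θ) = 1 / (1 + exp(−D·α(θ − β)))
Exponent: 1.7 × 1.0 × (0.9 − (-1.04)) = 3.2980
1/(1 + e^{-3.2980}) = 0.9644
P = 0.9644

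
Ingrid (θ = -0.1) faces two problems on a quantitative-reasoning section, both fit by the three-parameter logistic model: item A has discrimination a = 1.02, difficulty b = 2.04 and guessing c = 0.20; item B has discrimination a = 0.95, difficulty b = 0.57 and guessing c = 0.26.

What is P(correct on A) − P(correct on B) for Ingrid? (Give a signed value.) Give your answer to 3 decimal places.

P(θ) = c + (1 − c) · 1 / (1 + exp(−a(θ − b)))
P_A = 0.2810
P_B = 0.5161
P_A − P_B = -0.2350

-0.235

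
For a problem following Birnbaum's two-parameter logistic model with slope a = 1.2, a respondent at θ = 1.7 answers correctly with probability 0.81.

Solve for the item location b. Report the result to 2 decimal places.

P(θ) = 1 / (1 + exp(−a(θ − b)))
logit(0.81) = ln(0.81/0.19) = 1.4500
b = θ − logit/(a) = 1.7 − 1.4500/1.2000 = 0.4917

0.49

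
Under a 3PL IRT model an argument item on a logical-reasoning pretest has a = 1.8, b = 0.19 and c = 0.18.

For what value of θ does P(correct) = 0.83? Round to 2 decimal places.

0.94

P(θ) = c + (1 − c) · 1 / (1 + exp(−a(θ − b)))
Remove guessing floor: (0.83 − 0.18)/(1 − 0.18) = 0.7927
logit = ln(0.7927/0.2073) = 1.3412
θ = b + logit/(a) = 0.19 + 1.3412/1.8000 = 0.9351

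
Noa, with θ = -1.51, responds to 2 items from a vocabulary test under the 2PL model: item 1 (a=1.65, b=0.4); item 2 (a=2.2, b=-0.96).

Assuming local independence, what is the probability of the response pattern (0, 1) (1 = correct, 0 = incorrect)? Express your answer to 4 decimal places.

0.2203

P(θ) = 1 / (1 + exp(−a(θ − b)))
P_1 = 1/(1+e^{3.1515}) = 0.0410
P_2 = 1/(1+e^{1.2100}) = 0.2297
L = (1−P_1) × P_2 = 0.9590 × 0.2297 = 0.22028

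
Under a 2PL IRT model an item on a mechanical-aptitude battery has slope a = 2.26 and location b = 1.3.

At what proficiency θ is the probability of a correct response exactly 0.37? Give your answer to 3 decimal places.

P(θ) = 1 / (1 + exp(−a(θ − b)))
logit = ln(0.3700/0.6300) = -0.5322
θ = b + logit/(a) = 1.3 + (-0.5322)/2.2600 = 1.0645

1.065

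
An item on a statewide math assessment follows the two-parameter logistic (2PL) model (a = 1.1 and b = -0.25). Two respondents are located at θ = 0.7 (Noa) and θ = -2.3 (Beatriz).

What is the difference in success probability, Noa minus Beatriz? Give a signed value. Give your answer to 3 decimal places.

P(θ) = 1 / (1 + exp(−a(θ − b)))
P(Noa) = 0.7398  [exponent 1.0450]
P(Beatriz) = 0.0949  [exponent -2.2550]
Difference = 0.7398 − 0.0949 = 0.6449

0.645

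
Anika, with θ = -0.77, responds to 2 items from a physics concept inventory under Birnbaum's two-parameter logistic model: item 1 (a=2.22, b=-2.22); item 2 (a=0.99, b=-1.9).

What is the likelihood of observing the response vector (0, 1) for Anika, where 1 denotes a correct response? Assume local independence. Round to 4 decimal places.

P(θ) = 1 / (1 + exp(−a(θ − b)))
P_1 = 1/(1+e^{-3.2190}) = 0.9615
P_2 = 1/(1+e^{-1.1187}) = 0.7537
L = (1−P_1) × P_2 = 0.0385 × 0.7537 = 0.02899

0.0290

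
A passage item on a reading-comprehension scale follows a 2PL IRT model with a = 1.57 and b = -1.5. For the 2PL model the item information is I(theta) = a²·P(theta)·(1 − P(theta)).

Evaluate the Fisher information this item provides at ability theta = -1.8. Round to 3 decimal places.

0.583

P = 1/(1+e^{0.4710}) = 0.3844
P(1−P) = 0.3844 × 0.6156 = 0.2366
I = a² × P(1−P) = 1.57² × 0.2366 = 0.58327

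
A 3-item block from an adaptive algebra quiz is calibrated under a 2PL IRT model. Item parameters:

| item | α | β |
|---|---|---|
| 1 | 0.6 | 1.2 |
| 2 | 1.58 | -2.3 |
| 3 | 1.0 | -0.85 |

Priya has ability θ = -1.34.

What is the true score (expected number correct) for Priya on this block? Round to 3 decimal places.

1.379

P(θ) = 1 / (1 + exp(−α(θ − β)))
P_1 = 1/(1+e^{1.5240}) = 0.1789
P_2 = 1/(1+e^{-1.5168}) = 0.8201
P_3 = 1/(1+e^{0.4900}) = 0.3799
E[score] = 0.1789 + 0.8201 + 0.3799 = 1.3788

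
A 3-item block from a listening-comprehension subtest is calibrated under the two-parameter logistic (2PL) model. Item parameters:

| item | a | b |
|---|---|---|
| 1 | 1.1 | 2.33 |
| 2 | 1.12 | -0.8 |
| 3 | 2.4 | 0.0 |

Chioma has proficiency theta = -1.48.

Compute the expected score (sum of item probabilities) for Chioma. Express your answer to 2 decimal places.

P(theta) = 1 / (1 + exp(−a(theta − b)))
P_1 = 1/(1+e^{4.1910}) = 0.0149
P_2 = 1/(1+e^{0.7616}) = 0.3183
P_3 = 1/(1+e^{3.5520}) = 0.0279
E[score] = 0.0149 + 0.3183 + 0.0279 = 0.3611

0.36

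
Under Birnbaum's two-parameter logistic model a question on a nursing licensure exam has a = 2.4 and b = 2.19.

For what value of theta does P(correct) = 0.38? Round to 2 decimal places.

1.99

P(theta) = 1 / (1 + exp(−a(theta − b)))
logit = ln(0.3800/0.6200) = -0.4895
theta = b + logit/(a) = 2.19 + (-0.4895)/2.4000 = 1.9860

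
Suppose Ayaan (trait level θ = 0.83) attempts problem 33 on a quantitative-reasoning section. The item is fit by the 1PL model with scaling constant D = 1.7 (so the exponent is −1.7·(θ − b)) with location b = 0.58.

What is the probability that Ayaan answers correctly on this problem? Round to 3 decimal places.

0.605

P(θ) = 1 / (1 + exp(−D·(θ − b)))
Exponent: 1.7 × (0.83 − 0.58) = 0.4250
1/(1 + e^{-0.4250}) = 0.6047
P = 0.6047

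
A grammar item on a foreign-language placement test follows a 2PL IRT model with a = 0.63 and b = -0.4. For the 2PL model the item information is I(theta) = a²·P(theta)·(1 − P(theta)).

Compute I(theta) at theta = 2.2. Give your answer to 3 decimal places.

P = 1/(1+e^{-1.6380}) = 0.8373
P(1−P) = 0.8373 × 0.1627 = 0.1363
I = a² × P(1−P) = 0.63² × 0.1363 = 0.05408

0.054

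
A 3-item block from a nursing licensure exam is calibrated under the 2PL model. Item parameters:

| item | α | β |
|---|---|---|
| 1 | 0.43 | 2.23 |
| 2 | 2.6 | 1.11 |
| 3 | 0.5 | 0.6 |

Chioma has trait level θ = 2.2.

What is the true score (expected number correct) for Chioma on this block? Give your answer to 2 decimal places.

P(θ) = 1 / (1 + exp(−α(θ − β)))
P_1 = 1/(1+e^{0.0129}) = 0.4968
P_2 = 1/(1+e^{-2.8340}) = 0.9445
P_3 = 1/(1+e^{-0.8000}) = 0.6900
E[score] = 0.4968 + 0.9445 + 0.6900 = 2.1312

2.13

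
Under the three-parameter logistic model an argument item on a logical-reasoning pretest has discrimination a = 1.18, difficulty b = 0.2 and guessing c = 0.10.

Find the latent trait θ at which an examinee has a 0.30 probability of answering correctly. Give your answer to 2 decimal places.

P(θ) = c + (1 − c) · 1 / (1 + exp(−a(θ − b)))
Remove guessing floor: (0.30 − 0.10)/(1 − 0.10) = 0.2222
logit = ln(0.2222/0.7778) = -1.2528
θ = b + logit/(a) = 0.2 + (-1.2528)/1.1800 = -0.8617

-0.86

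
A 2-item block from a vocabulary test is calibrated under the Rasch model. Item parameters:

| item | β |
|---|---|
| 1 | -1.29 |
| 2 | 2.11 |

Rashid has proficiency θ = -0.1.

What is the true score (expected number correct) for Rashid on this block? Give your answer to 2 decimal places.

0.87

P(θ) = 1 / (1 + exp(−(θ − β)))
P_1 = 1/(1+e^{-1.1900}) = 0.7667
P_2 = 1/(1+e^{2.2100}) = 0.0989
E[score] = 0.7667 + 0.0989 = 0.8656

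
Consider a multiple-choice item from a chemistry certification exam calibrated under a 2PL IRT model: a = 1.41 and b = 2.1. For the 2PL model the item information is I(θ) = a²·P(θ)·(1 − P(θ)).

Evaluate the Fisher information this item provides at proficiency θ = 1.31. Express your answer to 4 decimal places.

P = 1/(1+e^{1.1139}) = 0.2471
P(1−P) = 0.2471 × 0.7529 = 0.1861
I = a² × P(1−P) = 1.41² × 0.1861 = 0.36991

0.3699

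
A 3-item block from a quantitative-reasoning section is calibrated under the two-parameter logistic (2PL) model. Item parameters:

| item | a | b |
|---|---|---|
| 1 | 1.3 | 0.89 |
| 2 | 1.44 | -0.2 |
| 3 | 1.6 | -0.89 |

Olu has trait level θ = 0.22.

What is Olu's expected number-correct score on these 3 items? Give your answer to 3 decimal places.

P(θ) = 1 / (1 + exp(−a(θ − b)))
P_1 = 1/(1+e^{0.8710}) = 0.2950
P_2 = 1/(1+e^{-0.6048}) = 0.6468
P_3 = 1/(1+e^{-1.7760}) = 0.8552
E[score] = 0.2950 + 0.6468 + 0.8552 = 1.7970

1.797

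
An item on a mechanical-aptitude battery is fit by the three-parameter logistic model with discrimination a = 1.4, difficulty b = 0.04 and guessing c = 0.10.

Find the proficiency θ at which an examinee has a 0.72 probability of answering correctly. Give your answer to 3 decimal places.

P(θ) = c + (1 − c) · 1 / (1 + exp(−a(θ − b)))
Remove guessing floor: (0.72 − 0.10)/(1 − 0.10) = 0.6889
logit = ln(0.6889/0.3111) = 0.7949
θ = b + logit/(a) = 0.04 + 0.7949/1.4000 = 0.6078

0.608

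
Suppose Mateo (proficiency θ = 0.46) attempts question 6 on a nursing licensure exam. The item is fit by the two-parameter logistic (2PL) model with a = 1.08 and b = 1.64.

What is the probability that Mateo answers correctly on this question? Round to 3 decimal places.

0.219

P(θ) = 1 / (1 + exp(−a(θ − b)))
Exponent: 1.08 × (0.46 − 1.64) = -1.2744
1/(1 + e^{1.2744}) = 0.2185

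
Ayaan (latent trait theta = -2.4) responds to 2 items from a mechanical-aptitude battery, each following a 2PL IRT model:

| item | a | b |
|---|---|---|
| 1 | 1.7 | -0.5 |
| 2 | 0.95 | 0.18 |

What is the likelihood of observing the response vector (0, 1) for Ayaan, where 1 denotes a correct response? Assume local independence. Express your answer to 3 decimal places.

0.076

P(theta) = 1 / (1 + exp(−a(theta − b)))
P_1 = 1/(1+e^{3.2300}) = 0.0381
P_2 = 1/(1+e^{2.4510}) = 0.0794
L = (1−P_1) × P_2 = 0.9619 × 0.0794 = 0.07635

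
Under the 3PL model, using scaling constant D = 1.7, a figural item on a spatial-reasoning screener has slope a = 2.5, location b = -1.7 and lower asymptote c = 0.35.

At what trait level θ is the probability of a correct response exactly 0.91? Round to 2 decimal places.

-1.27

P(θ) = c + (1 − c) · 1 / (1 + exp(−D·a(θ − b)))
Remove guessing floor: (0.91 − 0.35)/(1 − 0.35) = 0.8615
logit = ln(0.8615/0.1385) = 1.8281
θ = b + logit/(1.7·a) = -1.7 + 1.8281/4.2500 = -1.2699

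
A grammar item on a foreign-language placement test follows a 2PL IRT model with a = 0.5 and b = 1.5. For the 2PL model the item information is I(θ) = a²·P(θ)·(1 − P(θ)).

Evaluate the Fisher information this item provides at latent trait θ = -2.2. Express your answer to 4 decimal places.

P = 1/(1+e^{1.8500}) = 0.1359
P(1−P) = 0.1359 × 0.8641 = 0.1174
I = a² × P(1−P) = 0.5² × 0.1174 = 0.02935

0.0294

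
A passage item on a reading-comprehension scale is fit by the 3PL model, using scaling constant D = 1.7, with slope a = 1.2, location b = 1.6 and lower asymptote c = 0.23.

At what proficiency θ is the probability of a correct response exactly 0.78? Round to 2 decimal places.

2.05

P(θ) = c + (1 − c) · 1 / (1 + exp(−D·a(θ − b)))
Remove guessing floor: (0.78 − 0.23)/(1 − 0.23) = 0.7143
logit = ln(0.7143/0.2857) = 0.9163
θ = b + logit/(1.7·a) = 1.6 + 0.9163/2.0400 = 2.0492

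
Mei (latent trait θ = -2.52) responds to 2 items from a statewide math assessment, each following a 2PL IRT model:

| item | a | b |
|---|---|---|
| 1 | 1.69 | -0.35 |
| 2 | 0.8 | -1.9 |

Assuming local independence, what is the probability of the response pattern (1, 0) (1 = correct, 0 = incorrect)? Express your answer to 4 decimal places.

0.0155

P(θ) = 1 / (1 + exp(−a(θ − b)))
P_1 = 1/(1+e^{3.6673}) = 0.0249
P_2 = 1/(1+e^{0.4960}) = 0.3785
L = P_1 × (1−P_2) = 0.0249 × 0.6215 = 0.01548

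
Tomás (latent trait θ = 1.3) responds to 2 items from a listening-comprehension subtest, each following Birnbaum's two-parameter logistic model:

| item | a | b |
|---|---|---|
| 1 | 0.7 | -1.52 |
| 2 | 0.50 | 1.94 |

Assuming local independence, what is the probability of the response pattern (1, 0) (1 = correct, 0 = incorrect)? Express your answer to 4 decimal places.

P(θ) = 1 / (1 + exp(−a(θ − b)))
P_1 = 1/(1+e^{-1.9740}) = 0.8780
P_2 = 1/(1+e^{0.3200}) = 0.4207
L = P_1 × (1−P_2) = 0.8780 × 0.5793 = 0.50867

0.5087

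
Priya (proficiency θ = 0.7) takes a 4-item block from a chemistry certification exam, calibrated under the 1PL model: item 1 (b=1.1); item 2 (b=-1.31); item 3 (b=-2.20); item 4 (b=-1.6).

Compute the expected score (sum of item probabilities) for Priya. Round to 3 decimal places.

P(θ) = 1 / (1 + exp(−(θ − b)))
P_1 = 1/(1+e^{0.4000}) = 0.4013
P_2 = 1/(1+e^{-2.0100}) = 0.8818
P_3 = 1/(1+e^{-2.9000}) = 0.9478
P_4 = 1/(1+e^{-2.3000}) = 0.9089
E[score] = 0.4013 + 0.8818 + 0.9478 + 0.9089 = 3.1399

3.140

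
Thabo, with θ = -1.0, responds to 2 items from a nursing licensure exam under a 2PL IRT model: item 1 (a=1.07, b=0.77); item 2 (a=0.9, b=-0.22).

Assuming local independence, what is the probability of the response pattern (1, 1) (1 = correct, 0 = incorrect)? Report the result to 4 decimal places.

P(θ) = 1 / (1 + exp(−a(θ − b)))
P_1 = 1/(1+e^{1.8939}) = 0.1308
P_2 = 1/(1+e^{0.7020}) = 0.3314
L = P_1 × P_2 = 0.1308 × 0.3314 = 0.04334

0.0433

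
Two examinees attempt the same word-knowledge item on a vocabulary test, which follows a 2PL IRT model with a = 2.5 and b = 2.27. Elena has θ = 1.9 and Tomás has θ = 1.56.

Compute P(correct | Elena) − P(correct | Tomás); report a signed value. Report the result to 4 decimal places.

0.1390

P(θ) = 1 / (1 + exp(−a(θ − b)))
P(Elena) = 0.2839  [exponent -0.9250]
P(Tomás) = 0.1449  [exponent -1.7750]
Difference = 0.2839 − 0.1449 = 0.1390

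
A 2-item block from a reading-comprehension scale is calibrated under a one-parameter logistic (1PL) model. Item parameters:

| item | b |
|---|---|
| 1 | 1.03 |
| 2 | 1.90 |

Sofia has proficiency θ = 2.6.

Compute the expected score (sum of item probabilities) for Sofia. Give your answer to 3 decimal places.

P(θ) = 1 / (1 + exp(−(θ − b)))
P_1 = 1/(1+e^{-1.5700}) = 0.8278
P_2 = 1/(1+e^{-0.7000}) = 0.6682
E[score] = 0.8278 + 0.6682 = 1.4960

1.496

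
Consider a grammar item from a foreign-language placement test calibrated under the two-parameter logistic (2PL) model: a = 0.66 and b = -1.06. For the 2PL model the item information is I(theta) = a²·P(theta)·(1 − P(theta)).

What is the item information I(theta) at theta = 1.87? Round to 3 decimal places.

0.048

P = 1/(1+e^{-1.9338}) = 0.8737
P(1−P) = 0.8737 × 0.1263 = 0.1104
I = a² × P(1−P) = 0.66² × 0.1104 = 0.04808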